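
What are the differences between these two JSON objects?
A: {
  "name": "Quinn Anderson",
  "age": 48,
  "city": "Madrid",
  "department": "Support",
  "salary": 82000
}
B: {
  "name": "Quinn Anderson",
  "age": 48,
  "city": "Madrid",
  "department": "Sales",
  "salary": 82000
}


Comparing each field (in key order):
  name: same
  age: same
  city: same
  department: DIFFERENT
  salary: same
Differences:
  department: Support -> Sales

1 field(s) changed

1 change: department


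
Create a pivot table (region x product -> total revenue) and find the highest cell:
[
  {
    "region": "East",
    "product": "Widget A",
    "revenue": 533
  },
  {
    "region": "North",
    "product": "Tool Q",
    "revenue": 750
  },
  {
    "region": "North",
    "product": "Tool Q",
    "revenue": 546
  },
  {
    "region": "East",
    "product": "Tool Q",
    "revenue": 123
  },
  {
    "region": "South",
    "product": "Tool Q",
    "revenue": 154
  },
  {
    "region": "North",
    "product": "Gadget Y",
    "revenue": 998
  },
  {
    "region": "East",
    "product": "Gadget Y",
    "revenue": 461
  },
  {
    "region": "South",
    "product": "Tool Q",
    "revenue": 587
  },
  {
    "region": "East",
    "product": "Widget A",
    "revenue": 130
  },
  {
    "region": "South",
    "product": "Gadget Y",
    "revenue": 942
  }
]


Pivot: region (rows) x product (columns) -> total revenue

     Gadget Y      Tool Q        Widget A    
East           461           123           663  
North          998          1296             0  
South          942           741             0  

Highest: North / Tool Q = $1296

North / Tool Q = $1296


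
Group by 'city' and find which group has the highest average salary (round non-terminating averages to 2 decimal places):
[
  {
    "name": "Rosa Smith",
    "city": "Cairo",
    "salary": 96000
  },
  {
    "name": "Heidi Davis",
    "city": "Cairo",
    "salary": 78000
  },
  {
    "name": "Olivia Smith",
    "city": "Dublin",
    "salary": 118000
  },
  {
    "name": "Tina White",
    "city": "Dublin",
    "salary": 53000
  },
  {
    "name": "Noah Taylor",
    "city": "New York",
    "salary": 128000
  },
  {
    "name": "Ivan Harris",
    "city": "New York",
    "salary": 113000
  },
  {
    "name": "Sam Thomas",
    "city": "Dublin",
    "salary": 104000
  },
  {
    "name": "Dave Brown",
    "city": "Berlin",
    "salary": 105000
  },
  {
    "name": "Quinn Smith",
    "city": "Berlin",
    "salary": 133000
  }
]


Group by: city

Groups:
  Berlin: 2 people, avg salary = 238000/2 = $119000
  Cairo: 2 people, avg salary = 174000/2 = $87000
  Dublin: 3 people, avg salary = 275000/3 ≈ $91666.67
  New York: 2 people, avg salary = 241000/2 = $120500

Highest average salary: New York ($120500)

New York ($120500)


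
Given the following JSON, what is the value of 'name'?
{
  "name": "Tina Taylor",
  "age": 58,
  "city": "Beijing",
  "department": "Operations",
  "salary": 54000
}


Looking up field 'name'
Value: Tina Taylor

Tina Taylor


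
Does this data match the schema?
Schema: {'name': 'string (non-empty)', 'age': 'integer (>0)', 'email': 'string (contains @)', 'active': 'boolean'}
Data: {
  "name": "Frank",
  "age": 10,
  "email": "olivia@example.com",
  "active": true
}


Validating each field against schema:
  name: OK (non-empty string)
  age: OK (positive integer)
  email: OK (string with @)
  active: OK (boolean)

Result: VALID

VALID


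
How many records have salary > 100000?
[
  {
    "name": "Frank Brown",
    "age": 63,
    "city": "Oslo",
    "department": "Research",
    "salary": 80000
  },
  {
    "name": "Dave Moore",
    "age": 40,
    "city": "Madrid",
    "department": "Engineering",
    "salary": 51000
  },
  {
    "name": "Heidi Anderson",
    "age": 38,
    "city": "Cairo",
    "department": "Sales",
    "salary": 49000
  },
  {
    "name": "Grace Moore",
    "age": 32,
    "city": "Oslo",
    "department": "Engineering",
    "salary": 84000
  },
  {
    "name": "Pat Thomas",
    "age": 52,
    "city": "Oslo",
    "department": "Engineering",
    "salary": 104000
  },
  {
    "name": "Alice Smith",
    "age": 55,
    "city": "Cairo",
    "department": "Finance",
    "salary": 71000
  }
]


Data: 6 records
Condition: salary > 100000

Checking each record:
  Frank Brown: 80000
  Dave Moore: 51000
  Heidi Anderson: 49000
  Grace Moore: 84000
  Pat Thomas: 104000 MATCH
  Alice Smith: 71000

Count: 1

1


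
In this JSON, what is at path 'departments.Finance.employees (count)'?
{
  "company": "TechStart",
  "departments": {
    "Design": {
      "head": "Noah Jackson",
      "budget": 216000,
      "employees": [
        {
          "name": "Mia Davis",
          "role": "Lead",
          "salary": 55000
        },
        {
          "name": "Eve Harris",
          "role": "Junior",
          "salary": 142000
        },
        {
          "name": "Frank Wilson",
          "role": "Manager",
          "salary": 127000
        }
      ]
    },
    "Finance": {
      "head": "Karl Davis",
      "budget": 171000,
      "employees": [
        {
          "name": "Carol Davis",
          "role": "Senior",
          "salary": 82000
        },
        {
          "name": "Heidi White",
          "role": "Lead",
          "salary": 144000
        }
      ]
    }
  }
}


Path: departments.Finance.employees (count)

Navigate:
  -> departments
  -> Finance
  -> employees (array, length 2)

2


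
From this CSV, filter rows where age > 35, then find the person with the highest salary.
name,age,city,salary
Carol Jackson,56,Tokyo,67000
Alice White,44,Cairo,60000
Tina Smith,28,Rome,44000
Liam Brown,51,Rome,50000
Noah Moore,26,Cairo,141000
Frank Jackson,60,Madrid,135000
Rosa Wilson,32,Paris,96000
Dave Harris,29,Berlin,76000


Filter: age > 35
Sort by: salary (descending)

Filtered records (4):
  Frank Jackson, age 60, salary $135000
  Carol Jackson, age 56, salary $67000
  Alice White, age 44, salary $60000
  Liam Brown, age 51, salary $50000

Highest salary: Frank Jackson ($135000)

Frank Jackson


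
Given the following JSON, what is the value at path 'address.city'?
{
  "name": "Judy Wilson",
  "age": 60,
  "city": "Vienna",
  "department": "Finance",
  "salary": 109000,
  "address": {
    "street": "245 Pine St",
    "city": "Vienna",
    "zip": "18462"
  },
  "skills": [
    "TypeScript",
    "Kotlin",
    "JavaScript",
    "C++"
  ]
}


Query: address.city
Path: address -> city
Value: Vienna

Vienna


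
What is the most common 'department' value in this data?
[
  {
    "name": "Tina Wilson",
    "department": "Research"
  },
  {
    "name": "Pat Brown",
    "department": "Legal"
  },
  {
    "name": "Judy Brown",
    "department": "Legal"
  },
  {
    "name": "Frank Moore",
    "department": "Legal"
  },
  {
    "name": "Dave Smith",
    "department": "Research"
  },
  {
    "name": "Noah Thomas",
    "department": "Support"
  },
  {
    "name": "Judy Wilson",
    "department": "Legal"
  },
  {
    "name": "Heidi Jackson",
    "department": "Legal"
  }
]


Counting 'department' values across 8 records:

  Legal: 5 #####
  Research: 2 ##
  Support: 1 #

Most common: Legal (5 times)

Legal (5 times)


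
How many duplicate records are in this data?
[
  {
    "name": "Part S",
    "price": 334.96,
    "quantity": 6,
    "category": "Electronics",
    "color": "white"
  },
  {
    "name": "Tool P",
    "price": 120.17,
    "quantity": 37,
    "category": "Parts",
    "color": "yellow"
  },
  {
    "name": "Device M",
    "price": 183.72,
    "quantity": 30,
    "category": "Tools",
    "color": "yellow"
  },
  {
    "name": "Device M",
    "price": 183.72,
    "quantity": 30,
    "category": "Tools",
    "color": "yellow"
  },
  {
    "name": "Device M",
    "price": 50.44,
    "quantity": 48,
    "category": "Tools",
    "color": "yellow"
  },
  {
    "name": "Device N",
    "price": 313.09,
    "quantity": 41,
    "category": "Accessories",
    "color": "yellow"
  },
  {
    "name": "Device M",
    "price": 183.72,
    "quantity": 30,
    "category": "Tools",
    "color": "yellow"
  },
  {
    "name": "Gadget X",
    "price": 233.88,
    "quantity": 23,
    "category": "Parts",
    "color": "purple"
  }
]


Checking 8 records for duplicates:

  Row 1: Part S ($334.96, qty 6)
  Row 2: Tool P ($120.17, qty 37)
  Row 3: Device M ($183.72, qty 30)
  Row 4: Device M ($183.72, qty 30) <-- DUPLICATE
  Row 5: Device M ($50.44, qty 48)
  Row 6: Device N ($313.09, qty 41)
  Row 7: Device M ($183.72, qty 30) <-- DUPLICATE
  Row 8: Gadget X ($233.88, qty 23)

Duplicates found: 2
Unique records: 6

2 duplicates, 6 unique


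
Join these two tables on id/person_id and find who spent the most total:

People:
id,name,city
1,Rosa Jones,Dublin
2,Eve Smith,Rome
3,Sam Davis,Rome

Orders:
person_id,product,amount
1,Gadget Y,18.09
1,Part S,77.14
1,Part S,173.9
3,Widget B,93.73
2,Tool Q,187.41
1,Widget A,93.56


Join on: people.id = orders.person_id

Joined rows:
  Rosa Jones (Dublin) bought Gadget Y for $18.09
  Rosa Jones (Dublin) bought Part S for $77.14
  Rosa Jones (Dublin) bought Part S for $173.9
  Sam Davis (Rome) bought Widget B for $93.73
  Eve Smith (Rome) bought Tool Q for $187.41
  Rosa Jones (Dublin) bought Widget A for $93.56

Total per person:
  Rosa Jones: $362.69
  Eve Smith: $187.41
  Sam Davis: $93.73

Top spender: Rosa Jones ($362.69)

Rosa Jones ($362.69)


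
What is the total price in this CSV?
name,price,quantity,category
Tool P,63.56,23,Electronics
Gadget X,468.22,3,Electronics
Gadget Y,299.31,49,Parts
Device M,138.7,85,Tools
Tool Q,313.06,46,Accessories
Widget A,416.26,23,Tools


Computing total price:
Values: [63.56, 468.22, 299.31, 138.7, 313.06, 416.26]
Sum = 1699.11

1699.11


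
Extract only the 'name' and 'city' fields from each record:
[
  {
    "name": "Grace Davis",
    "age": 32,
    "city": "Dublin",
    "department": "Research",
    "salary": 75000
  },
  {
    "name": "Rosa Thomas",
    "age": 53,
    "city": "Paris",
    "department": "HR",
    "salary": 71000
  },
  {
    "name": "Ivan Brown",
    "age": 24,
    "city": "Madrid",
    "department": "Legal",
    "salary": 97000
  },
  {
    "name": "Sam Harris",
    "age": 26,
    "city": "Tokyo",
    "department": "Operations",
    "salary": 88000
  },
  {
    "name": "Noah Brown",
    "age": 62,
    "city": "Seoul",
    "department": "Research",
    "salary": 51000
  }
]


Original: 5 records with fields: name, age, city, department, salary
Keep: ['name', 'city']
Drop: ['age', 'department', 'salary']
Result: 5 records, 2 fields each

[
  {
    "name": "Grace Davis",
    "city": "Dublin"
  },
  {
    "name": "Rosa Thomas",
    "city": "Paris"
  },
  {
    "name": "Ivan Brown",
    "city": "Madrid"
  },
  {
    "name": "Sam Harris",
    "city": "Tokyo"
  },
  {
    "name": "Noah Brown",
    "city": "Seoul"
  }
]


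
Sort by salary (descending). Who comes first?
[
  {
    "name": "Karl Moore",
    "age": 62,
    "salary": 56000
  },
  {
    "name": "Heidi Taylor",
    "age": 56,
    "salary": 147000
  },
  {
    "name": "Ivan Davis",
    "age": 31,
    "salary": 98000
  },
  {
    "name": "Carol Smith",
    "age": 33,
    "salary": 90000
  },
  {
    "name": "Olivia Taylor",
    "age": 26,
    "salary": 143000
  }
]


Sort by: salary (descending)

Sorted order:
  1. Heidi Taylor (salary = 147000)
  2. Olivia Taylor (salary = 143000)
  3. Ivan Davis (salary = 98000)
  4. Carol Smith (salary = 90000)
  5. Karl Moore (salary = 56000)

First: Heidi Taylor

Heidi Taylor


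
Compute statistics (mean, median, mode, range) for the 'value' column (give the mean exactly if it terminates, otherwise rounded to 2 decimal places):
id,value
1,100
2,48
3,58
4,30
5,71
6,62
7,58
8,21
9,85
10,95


Data: [100, 48, 58, 30, 71, 62, 58, 21, 85, 95]
Count: 10
Sum: 628
Mean: 628/10 = 62.8
Sorted: [21, 30, 48, 58, 58, 62, 71, 85, 95, 100]
Median: 60.0
Mode: 58 (2 times)
Range: 100 - 21 = 79
Min: 21, Max: 100

mean=62.8, median=60.0, mode=58, range=79


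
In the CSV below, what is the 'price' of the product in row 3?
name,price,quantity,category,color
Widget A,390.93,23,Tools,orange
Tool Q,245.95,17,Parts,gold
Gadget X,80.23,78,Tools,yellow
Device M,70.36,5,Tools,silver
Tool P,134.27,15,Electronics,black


Query: Row 3 ('Gadget X'), column 'price'
Value: 80.23

80.23


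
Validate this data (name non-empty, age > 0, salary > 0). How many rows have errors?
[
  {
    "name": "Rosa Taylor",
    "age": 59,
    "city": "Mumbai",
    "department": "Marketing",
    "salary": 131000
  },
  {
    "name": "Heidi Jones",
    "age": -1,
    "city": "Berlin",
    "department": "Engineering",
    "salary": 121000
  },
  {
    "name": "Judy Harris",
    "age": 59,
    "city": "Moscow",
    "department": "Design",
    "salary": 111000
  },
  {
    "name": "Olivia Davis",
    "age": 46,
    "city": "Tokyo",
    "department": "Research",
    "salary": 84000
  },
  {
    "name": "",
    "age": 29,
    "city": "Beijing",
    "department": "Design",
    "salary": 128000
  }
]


Validating 5 records:
Rules: name non-empty, age > 0, salary > 0

  Row 1 (Rosa Taylor): OK
  Row 2 (Heidi Jones): negative age: -1
  Row 3 (Judy Harris): OK
  Row 4 (Olivia Davis): OK
  Row 5 (???): empty name

Total errors: 2

2 errors


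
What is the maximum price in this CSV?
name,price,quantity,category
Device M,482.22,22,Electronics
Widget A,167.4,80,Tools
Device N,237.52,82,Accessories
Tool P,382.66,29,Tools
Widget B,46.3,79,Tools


Computing maximum price:
Values: [482.22, 167.4, 237.52, 382.66, 46.3]
Max = 482.22

482.22


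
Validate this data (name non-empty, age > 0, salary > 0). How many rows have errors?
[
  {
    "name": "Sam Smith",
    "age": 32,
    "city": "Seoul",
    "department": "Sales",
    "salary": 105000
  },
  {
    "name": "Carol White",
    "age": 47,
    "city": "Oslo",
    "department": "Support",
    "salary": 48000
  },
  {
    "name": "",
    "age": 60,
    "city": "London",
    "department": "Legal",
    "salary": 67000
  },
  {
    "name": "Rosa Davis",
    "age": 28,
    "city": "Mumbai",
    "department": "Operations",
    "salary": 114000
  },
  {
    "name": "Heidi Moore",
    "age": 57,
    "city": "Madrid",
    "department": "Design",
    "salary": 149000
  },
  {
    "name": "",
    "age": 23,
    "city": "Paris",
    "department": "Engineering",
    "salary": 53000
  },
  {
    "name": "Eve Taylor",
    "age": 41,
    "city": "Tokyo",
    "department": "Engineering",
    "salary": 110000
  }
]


Validating 7 records:
Rules: name non-empty, age > 0, salary > 0

  Row 1 (Sam Smith): OK
  Row 2 (Carol White): OK
  Row 3 (???): empty name
  Row 4 (Rosa Davis): OK
  Row 5 (Heidi Moore): OK
  Row 6 (???): empty name
  Row 7 (Eve Taylor): OK

Total errors: 2

2 errors


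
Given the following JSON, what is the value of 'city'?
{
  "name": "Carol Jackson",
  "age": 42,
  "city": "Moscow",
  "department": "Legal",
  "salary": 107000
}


Looking up field 'city'
Value: Moscow

Moscow


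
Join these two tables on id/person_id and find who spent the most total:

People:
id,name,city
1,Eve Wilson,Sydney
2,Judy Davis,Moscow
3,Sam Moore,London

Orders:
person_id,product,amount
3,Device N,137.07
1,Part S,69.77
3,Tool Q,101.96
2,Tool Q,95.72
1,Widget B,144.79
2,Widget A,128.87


Join on: people.id = orders.person_id

Joined rows:
  Sam Moore (London) bought Device N for $137.07
  Eve Wilson (Sydney) bought Part S for $69.77
  Sam Moore (London) bought Tool Q for $101.96
  Judy Davis (Moscow) bought Tool Q for $95.72
  Eve Wilson (Sydney) bought Widget B for $144.79
  Judy Davis (Moscow) bought Widget A for $128.87

Total per person:
  Sam Moore: $239.03
  Judy Davis: $224.59
  Eve Wilson: $214.56

Top spender: Sam Moore ($239.03)

Sam Moore ($239.03)


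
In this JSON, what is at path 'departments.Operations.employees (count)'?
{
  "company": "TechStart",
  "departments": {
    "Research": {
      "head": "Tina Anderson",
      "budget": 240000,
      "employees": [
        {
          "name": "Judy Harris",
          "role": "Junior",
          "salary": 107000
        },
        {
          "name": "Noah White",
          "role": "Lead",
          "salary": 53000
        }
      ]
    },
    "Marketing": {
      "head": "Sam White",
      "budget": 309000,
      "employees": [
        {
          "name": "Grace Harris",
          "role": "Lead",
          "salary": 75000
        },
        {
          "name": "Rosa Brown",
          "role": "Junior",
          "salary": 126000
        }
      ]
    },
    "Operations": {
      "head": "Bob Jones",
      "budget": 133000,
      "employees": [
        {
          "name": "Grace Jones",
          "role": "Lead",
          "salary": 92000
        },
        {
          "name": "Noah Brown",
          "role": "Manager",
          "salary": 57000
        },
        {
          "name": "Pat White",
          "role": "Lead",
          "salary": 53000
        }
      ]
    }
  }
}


Path: departments.Operations.employees (count)

Navigate:
  -> departments
  -> Operations
  -> employees (array, length 3)

3


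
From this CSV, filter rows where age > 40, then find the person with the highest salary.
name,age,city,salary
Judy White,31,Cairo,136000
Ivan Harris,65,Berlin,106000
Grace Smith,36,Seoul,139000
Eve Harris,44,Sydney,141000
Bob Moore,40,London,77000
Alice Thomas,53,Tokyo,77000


Filter: age > 40
Sort by: salary (descending)

Filtered records (3):
  Eve Harris, age 44, salary $141000
  Ivan Harris, age 65, salary $106000
  Alice Thomas, age 53, salary $77000

Highest salary: Eve Harris ($141000)

Eve Harris


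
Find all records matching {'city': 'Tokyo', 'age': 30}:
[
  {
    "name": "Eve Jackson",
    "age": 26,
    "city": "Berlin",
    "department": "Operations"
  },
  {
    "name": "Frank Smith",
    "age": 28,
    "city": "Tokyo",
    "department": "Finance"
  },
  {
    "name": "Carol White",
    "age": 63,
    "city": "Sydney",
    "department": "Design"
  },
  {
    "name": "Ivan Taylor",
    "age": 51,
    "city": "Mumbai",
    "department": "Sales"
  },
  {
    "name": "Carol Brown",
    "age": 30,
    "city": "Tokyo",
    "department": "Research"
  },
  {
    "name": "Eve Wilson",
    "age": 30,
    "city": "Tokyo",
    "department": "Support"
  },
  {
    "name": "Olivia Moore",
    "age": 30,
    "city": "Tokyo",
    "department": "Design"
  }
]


Search criteria: {'city': 'Tokyo', 'age': 30}

Checking 7 records:
  Eve Jackson: {city: Berlin, age: 26}
  Frank Smith: {city: Tokyo, age: 28}
  Carol White: {city: Sydney, age: 63}
  Ivan Taylor: {city: Mumbai, age: 51}
  Carol Brown: {city: Tokyo, age: 30} <-- MATCH
  Eve Wilson: {city: Tokyo, age: 30} <-- MATCH
  Olivia Moore: {city: Tokyo, age: 30} <-- MATCH

Matches: ["Carol Brown", "Eve Wilson", "Olivia Moore"]

["Carol Brown", "Eve Wilson", "Olivia Moore"]


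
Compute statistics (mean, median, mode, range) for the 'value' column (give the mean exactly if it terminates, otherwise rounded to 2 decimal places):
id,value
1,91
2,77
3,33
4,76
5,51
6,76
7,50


Data: [91, 77, 33, 76, 51, 76, 50]
Count: 7
Sum: 454
Mean: 454/7 ≈ 64.86 (rounded to 2 decimal places)
Sorted: [33, 50, 51, 76, 76, 77, 91]
Median: 76.0
Mode: 76 (2 times)
Range: 91 - 33 = 58
Min: 33, Max: 91

mean≈64.86, median=76.0, mode=76, range=58


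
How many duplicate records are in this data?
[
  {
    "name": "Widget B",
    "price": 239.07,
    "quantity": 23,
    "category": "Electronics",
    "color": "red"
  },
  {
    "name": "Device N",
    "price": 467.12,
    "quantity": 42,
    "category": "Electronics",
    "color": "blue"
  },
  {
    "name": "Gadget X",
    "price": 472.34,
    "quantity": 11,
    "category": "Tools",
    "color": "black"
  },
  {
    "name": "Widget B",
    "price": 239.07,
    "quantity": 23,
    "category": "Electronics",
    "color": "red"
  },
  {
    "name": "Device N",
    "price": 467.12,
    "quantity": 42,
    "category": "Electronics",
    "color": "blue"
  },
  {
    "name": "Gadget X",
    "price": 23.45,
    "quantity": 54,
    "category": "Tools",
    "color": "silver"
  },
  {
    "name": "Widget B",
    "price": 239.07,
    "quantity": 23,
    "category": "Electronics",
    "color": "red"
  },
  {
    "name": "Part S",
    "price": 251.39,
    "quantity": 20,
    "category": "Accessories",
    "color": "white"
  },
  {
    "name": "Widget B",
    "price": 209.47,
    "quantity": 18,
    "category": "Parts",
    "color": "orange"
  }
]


Checking 9 records for duplicates:

  Row 1: Widget B ($239.07, qty 23)
  Row 2: Device N ($467.12, qty 42)
  Row 3: Gadget X ($472.34, qty 11)
  Row 4: Widget B ($239.07, qty 23) <-- DUPLICATE
  Row 5: Device N ($467.12, qty 42) <-- DUPLICATE
  Row 6: Gadget X ($23.45, qty 54)
  Row 7: Widget B ($239.07, qty 23) <-- DUPLICATE
  Row 8: Part S ($251.39, qty 20)
  Row 9: Widget B ($209.47, qty 18)

Duplicates found: 3
Unique records: 6

3 duplicates, 6 unique


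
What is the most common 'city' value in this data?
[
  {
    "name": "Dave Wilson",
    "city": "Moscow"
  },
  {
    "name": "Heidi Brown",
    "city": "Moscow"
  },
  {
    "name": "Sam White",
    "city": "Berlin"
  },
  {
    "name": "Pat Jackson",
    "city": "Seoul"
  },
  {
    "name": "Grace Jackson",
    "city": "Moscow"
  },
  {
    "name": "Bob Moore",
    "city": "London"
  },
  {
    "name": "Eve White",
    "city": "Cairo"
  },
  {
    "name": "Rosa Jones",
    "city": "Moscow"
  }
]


Counting 'city' values across 8 records:

  Moscow: 4 ####
  Berlin: 1 #
  Seoul: 1 #
  London: 1 #
  Cairo: 1 #

Most common: Moscow (4 times)

Moscow (4 times)


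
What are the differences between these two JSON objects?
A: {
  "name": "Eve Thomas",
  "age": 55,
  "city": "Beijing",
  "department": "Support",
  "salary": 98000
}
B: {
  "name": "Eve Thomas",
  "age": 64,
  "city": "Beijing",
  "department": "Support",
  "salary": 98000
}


Comparing each field (in key order):
  name: same
  age: DIFFERENT
  city: same
  department: same
  salary: same
Differences:
  age: 55 -> 64

1 field(s) changed

1 change: age


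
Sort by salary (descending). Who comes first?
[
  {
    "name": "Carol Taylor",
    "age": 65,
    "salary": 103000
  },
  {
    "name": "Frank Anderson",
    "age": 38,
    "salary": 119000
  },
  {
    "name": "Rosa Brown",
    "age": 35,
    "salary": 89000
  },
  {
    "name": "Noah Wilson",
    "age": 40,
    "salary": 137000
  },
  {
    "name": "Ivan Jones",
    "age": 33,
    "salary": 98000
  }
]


Sort by: salary (descending)

Sorted order:
  1. Noah Wilson (salary = 137000)
  2. Frank Anderson (salary = 119000)
  3. Carol Taylor (salary = 103000)
  4. Ivan Jones (salary = 98000)
  5. Rosa Brown (salary = 89000)

First: Noah Wilson

Noah Wilson


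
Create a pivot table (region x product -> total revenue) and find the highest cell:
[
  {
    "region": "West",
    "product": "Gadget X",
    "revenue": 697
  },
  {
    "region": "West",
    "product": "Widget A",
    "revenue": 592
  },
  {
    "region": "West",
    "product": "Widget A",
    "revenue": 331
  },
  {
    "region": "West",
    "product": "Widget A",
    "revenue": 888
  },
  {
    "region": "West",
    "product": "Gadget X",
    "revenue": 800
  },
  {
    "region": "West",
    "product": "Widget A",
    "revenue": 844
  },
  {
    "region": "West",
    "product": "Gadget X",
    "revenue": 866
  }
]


Pivot: region (rows) x product (columns) -> total revenue

     Gadget X      Widget A    
West          2363          2655  

Highest: West / Widget A = $2655

West / Widget A = $2655


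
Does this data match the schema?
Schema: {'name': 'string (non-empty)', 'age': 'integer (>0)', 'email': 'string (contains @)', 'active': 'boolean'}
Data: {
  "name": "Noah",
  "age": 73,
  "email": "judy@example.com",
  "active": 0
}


Validating each field against schema:
  name: OK (non-empty string)
  age: OK (positive integer)
  email: OK (string with @)
  active: FAIL (0 is not a boolean)

Result: INVALID (1 error: active)

INVALID (1 error: active)


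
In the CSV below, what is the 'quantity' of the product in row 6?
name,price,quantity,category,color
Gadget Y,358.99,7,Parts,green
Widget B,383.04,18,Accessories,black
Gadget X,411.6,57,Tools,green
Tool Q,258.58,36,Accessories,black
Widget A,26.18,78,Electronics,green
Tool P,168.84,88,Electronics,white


Query: Row 6 ('Tool P'), column 'quantity'
Value: 88

88


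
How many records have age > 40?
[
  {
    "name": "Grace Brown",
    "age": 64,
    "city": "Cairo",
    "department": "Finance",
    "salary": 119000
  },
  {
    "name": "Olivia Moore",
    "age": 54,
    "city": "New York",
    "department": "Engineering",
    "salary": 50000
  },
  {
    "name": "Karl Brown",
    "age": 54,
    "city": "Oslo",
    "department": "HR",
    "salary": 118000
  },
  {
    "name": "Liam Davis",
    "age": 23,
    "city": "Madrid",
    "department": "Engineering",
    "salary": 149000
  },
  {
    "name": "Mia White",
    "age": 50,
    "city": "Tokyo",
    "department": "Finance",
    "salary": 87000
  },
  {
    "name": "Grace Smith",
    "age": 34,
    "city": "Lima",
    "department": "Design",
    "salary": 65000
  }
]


Data: 6 records
Condition: age > 40

Checking each record:
  Grace Brown: 64 MATCH
  Olivia Moore: 54 MATCH
  Karl Brown: 54 MATCH
  Liam Davis: 23
  Mia White: 50 MATCH
  Grace Smith: 34

Count: 4

4


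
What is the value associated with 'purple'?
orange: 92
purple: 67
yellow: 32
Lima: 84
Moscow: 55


Looking up key 'purple'
Value: 67

67


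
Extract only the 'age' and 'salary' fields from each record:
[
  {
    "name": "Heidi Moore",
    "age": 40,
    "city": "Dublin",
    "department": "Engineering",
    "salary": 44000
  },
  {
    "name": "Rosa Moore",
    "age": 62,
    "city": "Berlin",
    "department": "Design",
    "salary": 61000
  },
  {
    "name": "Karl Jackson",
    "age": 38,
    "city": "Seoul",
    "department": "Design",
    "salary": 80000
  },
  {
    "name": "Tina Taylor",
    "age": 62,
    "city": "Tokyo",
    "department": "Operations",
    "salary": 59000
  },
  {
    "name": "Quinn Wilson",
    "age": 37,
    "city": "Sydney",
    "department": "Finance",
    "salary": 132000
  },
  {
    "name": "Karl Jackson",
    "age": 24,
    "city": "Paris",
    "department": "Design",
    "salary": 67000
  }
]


Original: 6 records with fields: name, age, city, department, salary
Keep: ['age', 'salary']
Drop: ['name', 'city', 'department']
Result: 6 records, 2 fields each

[
  {
    "age": 40,
    "salary": 44000
  },
  {
    "age": 62,
    "salary": 61000
  },
  {
    "age": 38,
    "salary": 80000
  },
  {
    "age": 62,
    "salary": 59000
  },
  {
    "age": 37,
    "salary": 132000
  },
  {
    "age": 24,
    "salary": 67000
  }
]


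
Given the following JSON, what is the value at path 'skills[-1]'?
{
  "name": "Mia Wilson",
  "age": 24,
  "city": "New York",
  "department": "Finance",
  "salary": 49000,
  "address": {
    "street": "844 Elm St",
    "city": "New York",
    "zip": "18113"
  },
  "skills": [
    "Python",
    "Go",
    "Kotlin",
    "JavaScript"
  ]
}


Query: skills[-1]
Path: skills -> last element
Value: JavaScript

JavaScript


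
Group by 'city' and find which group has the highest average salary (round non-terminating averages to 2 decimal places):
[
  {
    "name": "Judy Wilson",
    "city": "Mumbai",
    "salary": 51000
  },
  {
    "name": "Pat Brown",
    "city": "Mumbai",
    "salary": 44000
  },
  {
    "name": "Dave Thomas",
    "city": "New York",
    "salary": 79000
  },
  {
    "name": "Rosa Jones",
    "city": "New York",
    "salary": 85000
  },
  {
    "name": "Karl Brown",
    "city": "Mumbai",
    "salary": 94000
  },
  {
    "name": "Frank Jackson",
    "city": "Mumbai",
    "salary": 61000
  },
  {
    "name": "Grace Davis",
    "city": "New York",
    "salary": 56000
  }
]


Group by: city

Groups:
  Mumbai: 4 people, avg salary = 250000/4 = $62500
  New York: 3 people, avg salary = 220000/3 ≈ $73333.33

Highest average salary: New York (≈$73333.33)

New York (≈$73333.33)


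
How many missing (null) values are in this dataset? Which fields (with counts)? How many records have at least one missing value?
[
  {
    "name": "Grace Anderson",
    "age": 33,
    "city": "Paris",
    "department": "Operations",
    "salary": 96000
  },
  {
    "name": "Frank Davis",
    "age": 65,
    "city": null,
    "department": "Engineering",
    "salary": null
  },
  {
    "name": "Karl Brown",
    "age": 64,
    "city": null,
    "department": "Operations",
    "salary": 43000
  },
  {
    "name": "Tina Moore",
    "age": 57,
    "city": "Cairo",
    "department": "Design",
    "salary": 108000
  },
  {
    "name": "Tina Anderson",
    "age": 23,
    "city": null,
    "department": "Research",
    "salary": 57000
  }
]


Checking for missing (null) values in 5 records:

  Grace Anderson: complete
  Frank Davis: city, salary
  Karl Brown: city
  Tina Moore: complete
  Tina Anderson: city

Per field:
  name: 0 missing
  age: 0 missing
  city: 3 missing
  department: 0 missing
  salary: 1 missing

Total missing values: 4
Records with any missing: 3

4 missing values (city: 3, salary: 1); 3 incomplete records


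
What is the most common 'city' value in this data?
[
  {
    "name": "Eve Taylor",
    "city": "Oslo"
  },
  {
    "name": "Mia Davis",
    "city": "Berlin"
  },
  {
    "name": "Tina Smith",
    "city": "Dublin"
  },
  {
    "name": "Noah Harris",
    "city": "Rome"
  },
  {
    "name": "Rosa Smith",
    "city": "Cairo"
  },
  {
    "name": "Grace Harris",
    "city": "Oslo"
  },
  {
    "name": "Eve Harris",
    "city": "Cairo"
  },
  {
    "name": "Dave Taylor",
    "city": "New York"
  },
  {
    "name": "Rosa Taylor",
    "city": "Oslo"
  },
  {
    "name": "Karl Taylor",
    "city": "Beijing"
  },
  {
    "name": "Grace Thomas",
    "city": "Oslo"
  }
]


Counting 'city' values across 11 records:

  Oslo: 4 ####
  Cairo: 2 ##
  Berlin: 1 #
  Dublin: 1 #
  Rome: 1 #
  New York: 1 #
  Beijing: 1 #

Most common: Oslo (4 times)

Oslo (4 times)


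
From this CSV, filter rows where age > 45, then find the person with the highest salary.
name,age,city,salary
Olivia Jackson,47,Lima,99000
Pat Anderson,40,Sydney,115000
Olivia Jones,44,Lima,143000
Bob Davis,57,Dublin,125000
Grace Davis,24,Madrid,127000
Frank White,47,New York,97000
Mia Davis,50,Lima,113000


Filter: age > 45
Sort by: salary (descending)

Filtered records (4):
  Bob Davis, age 57, salary $125000
  Mia Davis, age 50, salary $113000
  Olivia Jackson, age 47, salary $99000
  Frank White, age 47, salary $97000

Highest salary: Bob Davis ($125000)

Bob Davis


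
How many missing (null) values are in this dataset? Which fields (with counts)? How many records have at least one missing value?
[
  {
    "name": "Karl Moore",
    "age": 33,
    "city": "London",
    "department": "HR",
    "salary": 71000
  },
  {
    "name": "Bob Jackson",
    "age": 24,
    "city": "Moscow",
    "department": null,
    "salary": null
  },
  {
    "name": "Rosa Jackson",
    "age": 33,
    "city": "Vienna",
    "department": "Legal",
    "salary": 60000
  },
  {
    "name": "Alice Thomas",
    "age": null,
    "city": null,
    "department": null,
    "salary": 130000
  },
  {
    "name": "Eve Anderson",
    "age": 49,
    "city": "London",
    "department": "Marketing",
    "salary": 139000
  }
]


Checking for missing (null) values in 5 records:

  Karl Moore: complete
  Bob Jackson: department, salary
  Rosa Jackson: complete
  Alice Thomas: age, city, department
  Eve Anderson: complete

Per field:
  name: 0 missing
  age: 1 missing
  city: 1 missing
  department: 2 missing
  salary: 1 missing

Total missing values: 5
Records with any missing: 2

5 missing values (age: 1, city: 1, department: 2, salary: 1); 2 incomplete records


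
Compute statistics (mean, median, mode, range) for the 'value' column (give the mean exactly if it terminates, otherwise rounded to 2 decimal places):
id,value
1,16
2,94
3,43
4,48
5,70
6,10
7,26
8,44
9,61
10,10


Data: [16, 94, 43, 48, 70, 10, 26, 44, 61, 10]
Count: 10
Sum: 422
Mean: 422/10 = 42.2
Sorted: [10, 10, 16, 26, 43, 44, 48, 61, 70, 94]
Median: 43.5
Mode: 10 (2 times)
Range: 94 - 10 = 84
Min: 10, Max: 94

mean=42.2, median=43.5, mode=10, range=84


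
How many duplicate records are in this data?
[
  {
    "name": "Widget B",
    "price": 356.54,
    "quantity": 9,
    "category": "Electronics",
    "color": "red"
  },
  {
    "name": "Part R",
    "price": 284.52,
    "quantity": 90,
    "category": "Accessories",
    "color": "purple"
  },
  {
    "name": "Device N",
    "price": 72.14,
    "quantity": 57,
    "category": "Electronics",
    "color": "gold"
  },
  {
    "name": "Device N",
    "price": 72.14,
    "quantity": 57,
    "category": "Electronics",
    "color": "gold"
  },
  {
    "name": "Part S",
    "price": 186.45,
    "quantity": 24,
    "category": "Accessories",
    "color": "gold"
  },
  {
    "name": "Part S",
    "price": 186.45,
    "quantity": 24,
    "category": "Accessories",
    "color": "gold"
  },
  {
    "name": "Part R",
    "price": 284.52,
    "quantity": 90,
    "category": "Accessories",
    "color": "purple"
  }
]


Checking 7 records for duplicates:

  Row 1: Widget B ($356.54, qty 9)
  Row 2: Part R ($284.52, qty 90)
  Row 3: Device N ($72.14, qty 57)
  Row 4: Device N ($72.14, qty 57) <-- DUPLICATE
  Row 5: Part S ($186.45, qty 24)
  Row 6: Part S ($186.45, qty 24) <-- DUPLICATE
  Row 7: Part R ($284.52, qty 90) <-- DUPLICATE

Duplicates found: 3
Unique records: 4

3 duplicates, 4 unique


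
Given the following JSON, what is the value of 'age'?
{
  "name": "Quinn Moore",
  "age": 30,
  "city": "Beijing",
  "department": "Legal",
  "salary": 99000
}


Looking up field 'age'
Value: 30

30


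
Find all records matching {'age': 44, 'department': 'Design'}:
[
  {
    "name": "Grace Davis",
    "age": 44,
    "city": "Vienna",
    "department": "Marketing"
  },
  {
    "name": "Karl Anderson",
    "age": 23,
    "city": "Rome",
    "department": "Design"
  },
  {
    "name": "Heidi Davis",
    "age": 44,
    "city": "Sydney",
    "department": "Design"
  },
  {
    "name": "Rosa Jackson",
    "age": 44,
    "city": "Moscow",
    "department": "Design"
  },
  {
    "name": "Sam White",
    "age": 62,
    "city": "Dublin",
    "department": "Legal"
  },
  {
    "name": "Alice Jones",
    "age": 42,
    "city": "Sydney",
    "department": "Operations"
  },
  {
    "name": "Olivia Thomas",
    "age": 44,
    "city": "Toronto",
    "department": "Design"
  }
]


Search criteria: {'age': 44, 'department': 'Design'}

Checking 7 records:
  Grace Davis: {age: 44, department: Marketing}
  Karl Anderson: {age: 23, department: Design}
  Heidi Davis: {age: 44, department: Design} <-- MATCH
  Rosa Jackson: {age: 44, department: Design} <-- MATCH
  Sam White: {age: 62, department: Legal}
  Alice Jones: {age: 42, department: Operations}
  Olivia Thomas: {age: 44, department: Design} <-- MATCH

Matches: ["Heidi Davis", "Rosa Jackson", "Olivia Thomas"]

["Heidi Davis", "Rosa Jackson", "Olivia Thomas"]


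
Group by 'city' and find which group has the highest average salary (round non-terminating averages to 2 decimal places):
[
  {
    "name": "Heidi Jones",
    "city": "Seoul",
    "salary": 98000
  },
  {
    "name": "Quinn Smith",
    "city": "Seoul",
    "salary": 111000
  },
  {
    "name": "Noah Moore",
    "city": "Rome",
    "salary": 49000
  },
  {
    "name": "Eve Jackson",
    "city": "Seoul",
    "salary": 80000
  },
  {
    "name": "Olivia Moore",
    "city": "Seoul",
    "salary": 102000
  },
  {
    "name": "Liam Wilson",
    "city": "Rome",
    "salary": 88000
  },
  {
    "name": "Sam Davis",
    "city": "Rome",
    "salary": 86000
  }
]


Group by: city

Groups:
  Rome: 3 people, avg salary = 223000/3 ≈ $74333.33
  Seoul: 4 people, avg salary = 391000/4 = $97750

Highest average salary: Seoul ($97750)

Seoul ($97750)


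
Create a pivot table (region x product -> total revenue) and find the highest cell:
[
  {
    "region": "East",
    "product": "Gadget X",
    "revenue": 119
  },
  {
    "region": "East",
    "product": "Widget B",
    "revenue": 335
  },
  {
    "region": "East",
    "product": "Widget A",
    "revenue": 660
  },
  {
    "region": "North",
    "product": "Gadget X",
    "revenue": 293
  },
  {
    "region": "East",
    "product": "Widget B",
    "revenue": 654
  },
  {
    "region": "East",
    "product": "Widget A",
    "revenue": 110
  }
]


Pivot: region (rows) x product (columns) -> total revenue

     Gadget X      Widget A      Widget B    
East           119           770           989  
North          293             0             0  

Highest: East / Widget B = $989

East / Widget B = $989


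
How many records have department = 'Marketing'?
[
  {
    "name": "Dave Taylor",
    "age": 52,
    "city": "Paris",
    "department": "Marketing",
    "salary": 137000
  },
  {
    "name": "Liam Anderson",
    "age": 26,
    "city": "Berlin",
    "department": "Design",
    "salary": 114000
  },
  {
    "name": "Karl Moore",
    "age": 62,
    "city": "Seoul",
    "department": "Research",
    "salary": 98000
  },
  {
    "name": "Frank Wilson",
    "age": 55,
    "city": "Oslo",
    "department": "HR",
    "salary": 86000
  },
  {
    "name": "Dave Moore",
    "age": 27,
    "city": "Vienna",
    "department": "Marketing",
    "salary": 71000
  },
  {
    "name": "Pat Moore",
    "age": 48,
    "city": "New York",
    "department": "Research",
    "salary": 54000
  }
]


Data: 6 records
Condition: department = 'Marketing'

Checking each record:
  Dave Taylor: Marketing MATCH
  Liam Anderson: Design
  Karl Moore: Research
  Frank Wilson: HR
  Dave Moore: Marketing MATCH
  Pat Moore: Research

Count: 2

2


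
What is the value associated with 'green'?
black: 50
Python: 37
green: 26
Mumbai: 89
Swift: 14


Looking up key 'green'
Value: 26

26


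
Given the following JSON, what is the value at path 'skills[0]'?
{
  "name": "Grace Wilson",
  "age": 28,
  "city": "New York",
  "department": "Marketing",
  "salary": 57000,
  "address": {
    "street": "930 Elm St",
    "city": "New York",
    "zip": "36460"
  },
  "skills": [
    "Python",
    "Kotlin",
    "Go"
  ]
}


Query: skills[0]
Path: skills -> first element
Value: Python

Python


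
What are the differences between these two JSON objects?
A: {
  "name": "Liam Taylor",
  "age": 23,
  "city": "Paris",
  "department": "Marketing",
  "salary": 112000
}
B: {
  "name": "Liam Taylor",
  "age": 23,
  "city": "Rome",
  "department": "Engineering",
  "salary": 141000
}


Comparing each field (in key order):
  name: same
  age: same
  city: DIFFERENT
  department: DIFFERENT
  salary: DIFFERENT
Differences:
  city: Paris -> Rome
  department: Marketing -> Engineering
  salary: 112000 -> 141000

3 field(s) changed

3 changes: city, department, salary


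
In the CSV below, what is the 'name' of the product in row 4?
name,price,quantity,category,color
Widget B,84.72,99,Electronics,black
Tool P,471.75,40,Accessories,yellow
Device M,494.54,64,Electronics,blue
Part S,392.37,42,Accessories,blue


Query: Row 4 ('Part S'), column 'name'
Value: Part S

Part S


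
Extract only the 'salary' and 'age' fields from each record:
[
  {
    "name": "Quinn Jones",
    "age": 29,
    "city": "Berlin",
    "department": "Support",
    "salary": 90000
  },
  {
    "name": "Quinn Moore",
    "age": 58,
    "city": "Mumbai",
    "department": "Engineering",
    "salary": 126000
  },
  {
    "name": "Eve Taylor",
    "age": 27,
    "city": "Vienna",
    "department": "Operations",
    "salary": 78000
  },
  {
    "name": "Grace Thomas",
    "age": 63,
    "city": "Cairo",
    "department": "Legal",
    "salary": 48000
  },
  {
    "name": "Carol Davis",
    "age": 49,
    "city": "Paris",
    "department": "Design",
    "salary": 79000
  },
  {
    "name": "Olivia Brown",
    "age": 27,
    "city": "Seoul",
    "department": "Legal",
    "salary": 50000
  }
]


Original: 6 records with fields: name, age, city, department, salary
Keep: ['salary', 'age']
Drop: ['name', 'city', 'department']
Result: 6 records, 2 fields each

[
  {
    "salary": 90000,
    "age": 29
  },
  {
    "salary": 126000,
    "age": 58
  },
  {
    "salary": 78000,
    "age": 27
  },
  {
    "salary": 48000,
    "age": 63
  },
  {
    "salary": 79000,
    "age": 49
  },
  {
    "salary": 50000,
    "age": 27
  }
]
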